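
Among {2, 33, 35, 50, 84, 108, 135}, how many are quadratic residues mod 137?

(2/137) = +1 → QR.
(33/137) = -1 → non-residue.
(35/137) = -1 → non-residue.
(50/137) = +1 → QR.
(84/137) = -1 → non-residue.
(108/137) = -1 → non-residue.
(135/137) = +1 → QR.
Total quadratic residues among the 7: 3.

3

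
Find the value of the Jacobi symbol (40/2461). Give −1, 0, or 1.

Pull out 2^3: since 2461 ≡ 5 (mod 8), (2/2461) = -1, so (2/2461)^3 = -1.
Reciprocity: 5 ≡ 1 and 2461 ≡ 1 (mod 4), so (5/2461) = +(2461/5).
Reduce top mod 5: now compute (1/5).
Reached (1/5) = 1. Collecting the sign flips along the way, the symbol is -1.

-1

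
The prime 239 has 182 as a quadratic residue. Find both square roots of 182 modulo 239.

95, 144

Since 239 ≡ 3 (mod 4), a square root of 182 is 182^((239+1)/4) = 182^60 mod 239.
Repeated squaring: 182^2≡142, 182^4≡88, 182^8≡96, 182^16≡134, 182^32≡31 (mod 239).
182^60 = 182^(32+16+8+4) ≡ 144 (mod 239).
Check: 144² = 20736 ≡ 182 (mod 239). The two roots are 95 and 144.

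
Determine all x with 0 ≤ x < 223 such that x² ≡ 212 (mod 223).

99, 124

Since 223 ≡ 3 (mod 4), a square root of 212 is 212^((223+1)/4) = 212^56 mod 223.
Repeated squaring: 212^2≡121, 212^4≡146, 212^8≡131, 212^16≡213, 212^32≡100 (mod 223).
212^56 = 212^(32+16+8) ≡ 124 (mod 223).
Check: 124² = 15376 ≡ 212 (mod 223). The two roots are 99 and 124.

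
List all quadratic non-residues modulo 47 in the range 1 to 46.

5 10 11 13 15 19 20 22 23 26 29 30 31 33 35 38 39 40 41 43 44 45 46

Square k = 1,…,23 (k and 47−k give the same square):
1²=1, 2²=4, 3²=9, 4²=16, 5²=25, 6²=36, 7²≡2, 8²≡17, 9²≡34, 10²≡6, 11²≡27, 12²≡3, 13²≡28, 14²≡8, 15²≡37, 16²≡21, 17²≡7, 18²≡42, 19²≡32, 20²≡24, 21²≡18, 22²≡14, 23²≡12 (mod 47).
The residues are {1, 2, 3, 4, 6, 7, 8, 9, 12, 14, 16, 17, 18, 21, 24, 25, 27, 28, 32, 34, 36, 37, 42}; the non-residues are the remaining 23 nonzero classes.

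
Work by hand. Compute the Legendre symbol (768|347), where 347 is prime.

First reduce: 768 ≡ 74 (mod 347).
Pull out 2: since 347 ≡ 3 (mod 8), (2/347) = -1.
Reciprocity: 37 ≡ 1 and 347 ≡ 3 (mod 4), so (37/347) = +(347/37).
Reduce top mod 37: now compute (14/37).
Pull out 2: since 37 ≡ 5 (mod 8), (2/37) = -1.
Reciprocity: 7 ≡ 3 and 37 ≡ 1 (mod 4), so (7/37) = +(37/7).
Reduce top mod 7: now compute (2/7).
Pull out 2: since 7 ≡ 7 (mod 8), (2/7) = +1.
Reached (1/7) = 1. Collecting the sign flips along the way, the symbol is +1.

1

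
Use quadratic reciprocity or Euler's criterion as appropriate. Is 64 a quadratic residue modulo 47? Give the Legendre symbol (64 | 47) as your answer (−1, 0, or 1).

1

Euler's criterion: (64/47) ≡ 17^23 (mod 47).
17^2 ≡ 7 (mod 47)
17^4 ≡ 2 (mod 47)
17^8 ≡ 4 (mod 47)
17^16 ≡ 16 (mod 47)
17^23 = 17^(16+4+2+1) ≡ 1 (mod 47).
Result is 1, so (64/47) = 1.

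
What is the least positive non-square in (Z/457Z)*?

5

(2/457) = +1, so 2 is a residue.
(3/457) = +1, so 3 is a residue.
(4/457) = +1, so 4 is a residue.
(5/457) = −1, so 5 is the smallest positive non-residue mod 457.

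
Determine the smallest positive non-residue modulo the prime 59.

2

(2/59) = −1, so 2 is the smallest positive non-residue mod 59.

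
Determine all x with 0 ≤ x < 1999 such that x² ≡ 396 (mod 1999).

585, 1414

Since 1999 ≡ 3 (mod 4), a square root of 396 is 396^((1999+1)/4) = 396^500 mod 1999.
Repeated squaring: 396^2≡894, 396^4≡1635, 396^8≡562, 396^16≡2, 396^32≡4, 396^64≡16, 396^128≡256, 396^256≡1568 (mod 1999).
396^500 = 396^(256+128+64+32+16+4) ≡ 585 (mod 1999).
Check: 585² = 342225 ≡ 396 (mod 1999). The two roots are 585 and 1414.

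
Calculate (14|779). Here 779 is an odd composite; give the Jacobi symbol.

1

Pull out 2: since 779 ≡ 3 (mod 8), (2/779) = -1.
Reciprocity: 7 ≡ 3 and 779 ≡ 3 (mod 4), so (7/779) = −(779/7).
Reduce top mod 7: now compute (2/7).
Pull out 2: since 7 ≡ 7 (mod 8), (2/7) = +1.
Reached (1/7) = 1. Collecting the sign flips along the way, the symbol is +1.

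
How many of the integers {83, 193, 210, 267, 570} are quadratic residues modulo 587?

4

(83/587) = +1 → QR.
(193/587) = +1 → QR.
(210/587) = +1 → QR.
(267/587) = +1 → QR.
(570/587) = -1 → non-residue.
Total quadratic residues among the 5: 4.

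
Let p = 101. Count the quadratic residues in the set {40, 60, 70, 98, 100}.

2

(40/101) = -1 → non-residue.
(60/101) = -1 → non-residue.
(70/101) = +1 → QR.
(98/101) = -1 → non-residue.
(100/101) = +1 → QR.
Total quadratic residues among the 5: 2.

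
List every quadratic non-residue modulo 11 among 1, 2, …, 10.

2, 6, 7, 8, 10

Square k = 1,…,5 (k and 11−k give the same square):
1²=1, 2²=4, 3²=9, 4²≡5, 5²≡3 (mod 11).
The residues are {1, 3, 4, 5, 9}; the non-residues are the remaining 5 nonzero classes.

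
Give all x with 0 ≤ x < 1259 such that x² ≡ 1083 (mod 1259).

307, 952

Since 1259 ≡ 3 (mod 4), a square root of 1083 is 1083^((1259+1)/4) = 1083^315 mod 1259.
Repeated squaring: 1083^2≡760, 1083^4≡978, 1083^8≡903, 1083^16≡836, 1083^32≡151, 1083^64≡139, 1083^128≡436, 1083^256≡1246 (mod 1259).
1083^315 = 1083^(256+32+16+8+2+1) ≡ 307 (mod 1259).
Check: 307² = 94249 ≡ 1083 (mod 1259). The two roots are 307 and 952.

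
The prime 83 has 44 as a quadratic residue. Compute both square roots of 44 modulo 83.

Since 83 ≡ 3 (mod 4), a square root of 44 is 44^((83+1)/4) = 44^21 mod 83.
Repeated squaring: 44^2≡27, 44^4≡65, 44^8≡75, 44^16≡64 (mod 83).
44^21 = 44^(16+4+1) ≡ 25 (mod 83).
Check: 25² = 625 ≡ 44 (mod 83). The two roots are 25 and 58.

25, 58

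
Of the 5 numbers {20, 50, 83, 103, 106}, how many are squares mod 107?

(20/107) = -1 → non-residue.
(50/107) = -1 → non-residue.
(83/107) = +1 → QR.
(103/107) = -1 → non-residue.
(106/107) = -1 → non-residue.
Total quadratic residues among the 5: 1.

1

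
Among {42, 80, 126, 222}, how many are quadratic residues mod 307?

2

(42/307) = +1 → QR.
(80/307) = -1 → non-residue.
(126/307) = -1 → non-residue.
(222/307) = +1 → QR.
Total quadratic residues among the 4: 2.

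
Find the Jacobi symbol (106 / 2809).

Pull out 2: since 2809 ≡ 1 (mod 8), (2/2809) = +1.
Reciprocity: 53 ≡ 1 and 2809 ≡ 1 (mod 4), so (53/2809) = +(2809/53).
Reduce top mod 53: now compute (0/53).
Top reduces to 0: gcd > 1, so the symbol is 0.

0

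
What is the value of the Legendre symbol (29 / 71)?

1

Reciprocity: 29 ≡ 1 and 71 ≡ 3 (mod 4), so (29/71) = +(71/29).
Reduce top mod 29: now compute (13/29).
Reciprocity: 13 ≡ 1 and 29 ≡ 1 (mod 4), so (13/29) = +(29/13).
Reduce top mod 13: now compute (3/13).
Reciprocity: 3 ≡ 3 and 13 ≡ 1 (mod 4), so (3/13) = +(13/3).
Reduce top mod 3: now compute (1/3).
Reached (1/3) = 1. Collecting the sign flips along the way, the symbol is +1.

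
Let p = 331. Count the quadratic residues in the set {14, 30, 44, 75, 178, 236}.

(14/331) = +1 → QR.
(30/331) = +1 → QR.
(44/331) = -1 → non-residue.
(75/331) = -1 → non-residue.
(178/331) = -1 → non-residue.
(236/331) = -1 → non-residue.
Total quadratic residues among the 6: 2.

2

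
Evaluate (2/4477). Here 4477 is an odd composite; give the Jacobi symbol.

-1

Pull out 2: since 4477 ≡ 5 (mod 8), (2/4477) = -1.
Reached (1/4477) = 1. Collecting the sign flips along the way, the symbol is -1.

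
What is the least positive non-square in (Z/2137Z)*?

5

(2/2137) = +1, so 2 is a residue.
(3/2137) = +1, so 3 is a residue.
(4/2137) = +1, so 4 is a residue.
(5/2137) = −1, so 5 is the smallest positive non-residue mod 2137.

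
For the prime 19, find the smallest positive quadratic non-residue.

2

(2/19) = −1, so 2 is the smallest positive non-residue mod 19.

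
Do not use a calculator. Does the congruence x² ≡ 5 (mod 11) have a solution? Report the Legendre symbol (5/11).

1

Reciprocity: 5 ≡ 1 and 11 ≡ 3 (mod 4), so (5/11) = +(11/5).
Reduce top mod 5: now compute (1/5).
Reached (1/5) = 1. Collecting the sign flips along the way, the symbol is +1.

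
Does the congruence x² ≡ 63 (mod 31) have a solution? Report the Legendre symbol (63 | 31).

1

First reduce: 63 ≡ 1 (mod 31).
Reached (1/31) = 1. Collecting the sign flips along the way, the symbol is +1.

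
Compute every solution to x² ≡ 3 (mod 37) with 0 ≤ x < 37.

15, 22

37 ≡ 1 (mod 4), so we find a root by search.
Trying successive values, 15² = 225 ≡ 3 (mod 37). The other root is 37 − 15 = 22.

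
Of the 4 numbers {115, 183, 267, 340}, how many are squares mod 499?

(115/499) = -1 → non-residue.
(183/499) = +1 → QR.
(267/499) = +1 → QR.
(340/499) = -1 → non-residue.
Total quadratic residues among the 4: 2.

2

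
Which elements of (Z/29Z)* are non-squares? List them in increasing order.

Square k = 1,…,14 (k and 29−k give the same square):
1²=1, 2²=4, 3²=9, 4²=16, 5²=25, 6²≡7, 7²≡20, 8²≡6, 9²≡23, 10²≡13, 11²≡5, 12²≡28, 13²≡24, 14²≡22 (mod 29).
The residues are {1, 4, 5, 6, 7, 9, 13, 16, 20, 22, 23, 24, 25, 28}; the non-residues are the remaining 14 nonzero classes.

2, 3, 8, 10, 11, 12, 14, 15, 17, 18, 19, 21, 26, 27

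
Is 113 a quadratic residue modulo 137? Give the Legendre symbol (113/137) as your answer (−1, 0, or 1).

-1

Euler's criterion: (113/137) ≡ 113^68 (mod 137).
113^2 ≡ 28 (mod 137)
113^4 ≡ 99 (mod 137)
113^8 ≡ 74 (mod 137)
113^16 ≡ 133 (mod 137)
113^32 ≡ 16 (mod 137)
113^64 ≡ 119 (mod 137)
113^68 = 113^(64+4) ≡ 136 (mod 137).
Result is 136 ≡ −1, so (113/137) = −1.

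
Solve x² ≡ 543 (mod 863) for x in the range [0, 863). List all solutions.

397, 466

Since 863 ≡ 3 (mod 4), a square root of 543 is 543^((863+1)/4) = 543^216 mod 863.
Repeated squaring: 543^2≡566, 543^4≡183, 543^8≡695, 543^16≡608, 543^32≡300, 543^64≡248, 543^128≡231 (mod 863).
543^216 = 543^(128+64+16+8) ≡ 397 (mod 863).
Check: 397² = 157609 ≡ 543 (mod 863). The two roots are 397 and 466.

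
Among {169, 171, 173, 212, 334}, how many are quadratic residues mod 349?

(169/349) = +1 → QR.
(171/349) = +1 → QR.
(173/349) = -1 → non-residue.
(212/349) = -1 → non-residue.
(334/349) = +1 → QR.
Total quadratic residues among the 5: 3.

3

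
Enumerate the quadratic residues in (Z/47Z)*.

Square k = 1,…,23 (k and 47−k give the same square):
1²=1, 2²=4, 3²=9, 4²=16, 5²=25, 6²=36, 7²≡2, 8²≡17, 9²≡34, 10²≡6, 11²≡27, 12²≡3, 13²≡28, 14²≡8, 15²≡37, 16²≡21, 17²≡7, 18²≡42, 19²≡32, 20²≡24, 21²≡18, 22²≡14, 23²≡12 (mod 47).
So the quadratic residues mod 47 are {1, 2, 3, 4, 6, 7, 8, 9, 12, 14, 16, 17, 18, 21, 24, 25, 27, 28, 32, 34, 36, 37, 42}.

1,2,3,4,6,7,8,9,12,14,16,17,18,21,24,25,27,28,32,34,36,37,42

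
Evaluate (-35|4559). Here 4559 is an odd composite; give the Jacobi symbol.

First reduce: -35 ≡ 4524 (mod 4559).
Pull out 2^2: since 4559 ≡ 7 (mod 8), (2/4559) = +1, so (2/4559)^2 = +1.
Reciprocity: 1131 ≡ 3 and 4559 ≡ 3 (mod 4), so (1131/4559) = −(4559/1131).
Reduce top mod 1131: now compute (35/1131).
Reciprocity: 35 ≡ 3 and 1131 ≡ 3 (mod 4), so (35/1131) = −(1131/35).
Reduce top mod 35: now compute (11/35).
Reciprocity: 11 ≡ 3 and 35 ≡ 3 (mod 4), so (11/35) = −(35/11).
Reduce top mod 11: now compute (2/11).
Pull out 2: since 11 ≡ 3 (mod 8), (2/11) = -1.
Reached (1/11) = 1. Collecting the sign flips along the way, the symbol is +1.

1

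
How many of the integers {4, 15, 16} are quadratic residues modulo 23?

(4/23) = +1 → QR.
(15/23) = -1 → non-residue.
(16/23) = +1 → QR.
Total quadratic residues among the 3: 2.

2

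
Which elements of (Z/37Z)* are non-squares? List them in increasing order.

Square k = 1,…,18 (k and 37−k give the same square):
1²=1, 2²=4, 3²=9, 4²=16, 5²=25, 6²=36, 7²≡12, 8²≡27, 9²≡7, 10²≡26, 11²≡10, 12²≡33, 13²≡21, 14²≡11, 15²≡3, 16²≡34, 17²≡30, 18²≡28 (mod 37).
The residues are {1, 3, 4, 7, 9, 10, 11, 12, 16, 21, 25, 26, 27, 28, 30, 33, 34, 36}; the non-residues are the remaining 18 nonzero classes.

2 5 6 8 13 14 15 17 18 19 20 22 23 24 29 31 32 35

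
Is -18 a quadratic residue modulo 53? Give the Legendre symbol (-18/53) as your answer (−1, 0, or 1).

Euler's criterion: (-18/53) ≡ 35^26 (mod 53).
35^2 ≡ 6 (mod 53)
35^4 ≡ 36 (mod 53)
35^8 ≡ 24 (mod 53)
35^16 ≡ 46 (mod 53)
35^26 = 35^(16+8+2) ≡ 52 (mod 53).
Result is 52 ≡ −1, so (-18/53) = −1.

-1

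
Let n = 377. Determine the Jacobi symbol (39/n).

Reciprocity: 39 ≡ 3 and 377 ≡ 1 (mod 4), so (39/377) = +(377/39).
Reduce top mod 39: now compute (26/39).
Pull out 2: since 39 ≡ 7 (mod 8), (2/39) = +1.
Reciprocity: 13 ≡ 1 and 39 ≡ 3 (mod 4), so (13/39) = +(39/13).
Reduce top mod 13: now compute (0/13).
Top reduces to 0: gcd > 1, so the symbol is 0.

0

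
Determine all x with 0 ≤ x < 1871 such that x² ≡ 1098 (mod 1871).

Since 1871 ≡ 3 (mod 4), a square root of 1098 is 1098^((1871+1)/4) = 1098^468 mod 1871.
Repeated squaring: 1098^2≡680, 1098^4≡263, 1098^8≡1813, 1098^16≡1493, 1098^32≡688, 1098^64≡1852, 1098^128≡361, 1098^256≡1222 (mod 1871).
1098^468 = 1098^(256+128+64+16+4) ≡ 1410 (mod 1871).
Check: 1410² = 1988100 ≡ 1098 (mod 1871). The two roots are 461 and 1410.

461, 1410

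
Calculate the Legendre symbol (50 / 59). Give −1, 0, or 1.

-1

Euler's criterion: (50/59) ≡ 50^29 (mod 59).
50^2 ≡ 22 (mod 59)
50^4 ≡ 12 (mod 59)
50^8 ≡ 26 (mod 59)
50^16 ≡ 27 (mod 59)
50^29 = 50^(16+8+4+1) ≡ 58 (mod 59).
Result is 58 ≡ −1, so (50/59) = −1.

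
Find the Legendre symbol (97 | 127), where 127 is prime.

Euler's criterion: (97/127) ≡ 97^63 (mod 127).
97^2 ≡ 11 (mod 127)
97^4 ≡ 121 (mod 127)
97^8 ≡ 36 (mod 127)
97^16 ≡ 26 (mod 127)
97^32 ≡ 41 (mod 127)
97^63 = 97^(32+16+8+4+2+1) ≡ 126 (mod 127).
Result is 126 ≡ −1, so (97/127) = −1.

-1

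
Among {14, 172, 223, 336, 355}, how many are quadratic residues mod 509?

5

(14/509) = +1 → QR.
(172/509) = +1 → QR.
(223/509) = +1 → QR.
(336/509) = +1 → QR.
(355/509) = +1 → QR.
Total quadratic residues among the 5: 5.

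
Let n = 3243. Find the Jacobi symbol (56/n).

1

Pull out 2^3: since 3243 ≡ 3 (mod 8), (2/3243) = -1, so (2/3243)^3 = -1.
Reciprocity: 7 ≡ 3 and 3243 ≡ 3 (mod 4), so (7/3243) = −(3243/7).
Reduce top mod 7: now compute (2/7).
Pull out 2: since 7 ≡ 7 (mod 8), (2/7) = +1.
Reached (1/7) = 1. Collecting the sign flips along the way, the symbol is +1.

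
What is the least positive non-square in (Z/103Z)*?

(2/103) = +1, so 2 is a residue.
(3/103) = −1, so 3 is the smallest positive non-residue mod 103.

3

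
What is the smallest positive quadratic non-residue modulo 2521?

(2/2521) = +1, so 2 is a residue.
(3/2521) = +1, so 3 is a residue.
(4/2521) = +1, so 4 is a residue.
(5/2521) = +1, so 5 is a residue.
(6/2521) = +1, so 6 is a residue.
(7/2521) = +1, so 7 is a residue.
(8/2521) = +1, so 8 is a residue.
(9/2521) = +1, so 9 is a residue.
(10/2521) = +1, so 10 is a residue.
(11/2521) = −1, so 11 is the smallest positive non-residue mod 2521.

11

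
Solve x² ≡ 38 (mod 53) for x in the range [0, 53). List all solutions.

12, 41

53 ≡ 1 (mod 4), so we find a root by search.
Trying successive values, 12² = 144 ≡ 38 (mod 53). The other root is 53 − 12 = 41.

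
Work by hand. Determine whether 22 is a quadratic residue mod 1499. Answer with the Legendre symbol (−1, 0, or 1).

1

Pull out 2: since 1499 ≡ 3 (mod 8), (2/1499) = -1.
Reciprocity: 11 ≡ 3 and 1499 ≡ 3 (mod 4), so (11/1499) = −(1499/11).
Reduce top mod 11: now compute (3/11).
Reciprocity: 3 ≡ 3 and 11 ≡ 3 (mod 4), so (3/11) = −(11/3).
Reduce top mod 3: now compute (2/3).
Pull out 2: since 3 ≡ 3 (mod 8), (2/3) = -1.
Reached (1/3) = 1. Collecting the sign flips along the way, the symbol is +1.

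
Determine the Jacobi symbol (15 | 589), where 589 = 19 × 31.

1

Reciprocity: 15 ≡ 3 and 589 ≡ 1 (mod 4), so (15/589) = +(589/15).
Reduce top mod 15: now compute (4/15).
Pull out 2^2: since 15 ≡ 7 (mod 8), (2/15) = +1, so (2/15)^2 = +1.
Reached (1/15) = 1. Collecting the sign flips along the way, the symbol is +1.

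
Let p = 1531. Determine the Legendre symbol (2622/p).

1

First reduce: 2622 ≡ 1091 (mod 1531).
Reciprocity: 1091 ≡ 3 and 1531 ≡ 3 (mod 4), so (1091/1531) = −(1531/1091).
Reduce top mod 1091: now compute (440/1091).
Pull out 2^3: since 1091 ≡ 3 (mod 8), (2/1091) = -1, so (2/1091)^3 = -1.
Reciprocity: 55 ≡ 3 and 1091 ≡ 3 (mod 4), so (55/1091) = −(1091/55).
Reduce top mod 55: now compute (46/55).
Pull out 2: since 55 ≡ 7 (mod 8), (2/55) = +1.
Reciprocity: 23 ≡ 3 and 55 ≡ 3 (mod 4), so (23/55) = −(55/23).
Reduce top mod 23: now compute (9/23).
Reciprocity: 9 ≡ 1 and 23 ≡ 3 (mod 4), so (9/23) = +(23/9).
Reduce top mod 9: now compute (5/9).
Reciprocity: 5 ≡ 1 and 9 ≡ 1 (mod 4), so (5/9) = +(9/5).
Reduce top mod 5: now compute (4/5).
Pull out 2^2: since 5 ≡ 5 (mod 8), (2/5) = -1, so (2/5)^2 = +1.
Reached (1/5) = 1. Collecting the sign flips along the way, the symbol is +1.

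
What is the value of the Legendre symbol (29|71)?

1

Reciprocity: 29 ≡ 1 and 71 ≡ 3 (mod 4), so (29/71) = +(71/29).
Reduce top mod 29: now compute (13/29).
Reciprocity: 13 ≡ 1 and 29 ≡ 1 (mod 4), so (13/29) = +(29/13).
Reduce top mod 13: now compute (3/13).
Reciprocity: 3 ≡ 3 and 13 ≡ 1 (mod 4), so (3/13) = +(13/3).
Reduce top mod 3: now compute (1/3).
Reached (1/3) = 1. Collecting the sign flips along the way, the symbol is +1.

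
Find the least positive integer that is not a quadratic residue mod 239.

7

(2/239) = +1, so 2 is a residue.
(3/239) = +1, so 3 is a residue.
(4/239) = +1, so 4 is a residue.
(5/239) = +1, so 5 is a residue.
(6/239) = +1, so 6 is a residue.
(7/239) = −1, so 7 is the smallest positive non-residue mod 239.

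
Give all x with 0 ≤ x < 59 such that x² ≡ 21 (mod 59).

Since 59 ≡ 3 (mod 4), a square root of 21 is 21^((59+1)/4) = 21^15 mod 59.
Repeated squaring: 21^2≡28, 21^4≡17, 21^8≡53 (mod 59).
21^15 = 21^(8+4+2+1) ≡ 27 (mod 59).
Check: 27² = 729 ≡ 21 (mod 59). The two roots are 27 and 32.

27, 32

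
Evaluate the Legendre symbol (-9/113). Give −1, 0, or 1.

First reduce: -9 ≡ 104 (mod 113).
Pull out 2^3: since 113 ≡ 1 (mod 8), (2/113) = +1, so (2/113)^3 = +1.
Reciprocity: 13 ≡ 1 and 113 ≡ 1 (mod 4), so (13/113) = +(113/13).
Reduce top mod 13: now compute (9/13).
Reciprocity: 9 ≡ 1 and 13 ≡ 1 (mod 4), so (9/13) = +(13/9).
Reduce top mod 9: now compute (4/9).
Pull out 2^2: since 9 ≡ 1 (mod 8), (2/9) = +1, so (2/9)^2 = +1.
Reached (1/9) = 1. Collecting the sign flips along the way, the symbol is +1.

1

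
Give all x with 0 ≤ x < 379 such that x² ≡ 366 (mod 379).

164, 215

Since 379 ≡ 3 (mod 4), a square root of 366 is 366^((379+1)/4) = 366^95 mod 379.
Repeated squaring: 366^2≡169, 366^4≡136, 366^8≡304, 366^16≡319, 366^32≡189, 366^64≡95 (mod 379).
366^95 = 366^(64+16+8+4+2+1) ≡ 164 (mod 379).
Check: 164² = 26896 ≡ 366 (mod 379). The two roots are 164 and 215.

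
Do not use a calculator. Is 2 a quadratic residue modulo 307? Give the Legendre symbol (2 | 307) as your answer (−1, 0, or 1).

Pull out 2: since 307 ≡ 3 (mod 8), (2/307) = -1.
Reached (1/307) = 1. Collecting the sign flips along the way, the symbol is -1.

-1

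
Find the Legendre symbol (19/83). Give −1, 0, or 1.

Reciprocity: 19 ≡ 3 and 83 ≡ 3 (mod 4), so (19/83) = −(83/19).
Reduce top mod 19: now compute (7/19).
Reciprocity: 7 ≡ 3 and 19 ≡ 3 (mod 4), so (7/19) = −(19/7).
Reduce top mod 7: now compute (5/7).
Reciprocity: 5 ≡ 1 and 7 ≡ 3 (mod 4), so (5/7) = +(7/5).
Reduce top mod 5: now compute (2/5).
Pull out 2: since 5 ≡ 5 (mod 8), (2/5) = -1.
Reached (1/5) = 1. Collecting the sign flips along the way, the symbol is -1.

-1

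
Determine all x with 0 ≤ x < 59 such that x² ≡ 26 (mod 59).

Since 59 ≡ 3 (mod 4), a square root of 26 is 26^((59+1)/4) = 26^15 mod 59.
Repeated squaring: 26^2≡27, 26^4≡21, 26^8≡28 (mod 59).
26^15 = 26^(8+4+2+1) ≡ 12 (mod 59).
Check: 12² = 144 ≡ 26 (mod 59). The two roots are 12 and 47.

12, 47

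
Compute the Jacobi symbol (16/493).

Pull out 2^4: since 493 ≡ 5 (mod 8), (2/493) = -1, so (2/493)^4 = +1.
Reached (1/493) = 1. Collecting the sign flips along the way, the symbol is +1.

1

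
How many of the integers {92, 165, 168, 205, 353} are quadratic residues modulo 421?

2

(92/421) = -1 → non-residue.
(165/421) = +1 → QR.
(168/421) = -1 → non-residue.
(205/421) = -1 → non-residue.
(353/421) = +1 → QR.
Total quadratic residues among the 5: 2.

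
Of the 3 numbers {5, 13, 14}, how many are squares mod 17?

(5/17) = -1 → non-residue.
(13/17) = +1 → QR.
(14/17) = -1 → non-residue.
Total quadratic residues among the 3: 1.

1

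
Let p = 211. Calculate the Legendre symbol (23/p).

-1

Reciprocity: 23 ≡ 3 and 211 ≡ 3 (mod 4), so (23/211) = −(211/23).
Reduce top mod 23: now compute (4/23).
Pull out 2^2: since 23 ≡ 7 (mod 8), (2/23) = +1, so (2/23)^2 = +1.
Reached (1/23) = 1. Collecting the sign flips along the way, the symbol is -1.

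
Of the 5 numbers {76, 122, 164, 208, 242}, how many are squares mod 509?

(76/509) = -1 → non-residue.
(122/509) = +1 → QR.
(164/509) = -1 → non-residue.
(208/509) = -1 → non-residue.
(242/509) = -1 → non-residue.
Total quadratic residues among the 5: 1.

1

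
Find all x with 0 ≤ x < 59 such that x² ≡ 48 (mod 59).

15, 44

Since 59 ≡ 3 (mod 4), a square root of 48 is 48^((59+1)/4) = 48^15 mod 59.
Repeated squaring: 48^2≡3, 48^4≡9, 48^8≡22 (mod 59).
48^15 = 48^(8+4+2+1) ≡ 15 (mod 59).
Check: 15² = 225 ≡ 48 (mod 59). The two roots are 15 and 44.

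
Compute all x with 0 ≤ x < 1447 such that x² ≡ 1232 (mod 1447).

Since 1447 ≡ 3 (mod 4), a square root of 1232 is 1232^((1447+1)/4) = 1232^362 mod 1447.
Repeated squaring: 1232^2≡1368, 1232^4≡453, 1232^8≡1182, 1232^16≡769, 1232^32≡985, 1232^64≡735, 1232^128≡494, 1232^256≡940 (mod 1447).
1232^362 = 1232^(256+64+32+8+2) ≡ 753 (mod 1447).
Check: 753² = 567009 ≡ 1232 (mod 1447). The two roots are 694 and 753.

694, 753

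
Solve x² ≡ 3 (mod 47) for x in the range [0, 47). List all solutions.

Since 47 ≡ 3 (mod 4), a square root of 3 is 3^((47+1)/4) = 3^12 mod 47.
Repeated squaring: 3^2≡9, 3^4≡34, 3^8≡28 (mod 47).
3^12 = 3^(8+4) ≡ 12 (mod 47).
Check: 12² = 144 ≡ 3 (mod 47). The two roots are 12 and 35.

12, 35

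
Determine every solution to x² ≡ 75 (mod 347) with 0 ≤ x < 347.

Since 347 ≡ 3 (mod 4), a square root of 75 is 75^((347+1)/4) = 75^87 mod 347.
Repeated squaring: 75^2≡73, 75^4≡124, 75^8≡108, 75^16≡213, 75^32≡259, 75^64≡110 (mod 347).
75^87 = 75^(64+16+4+2+1) ≡ 219 (mod 347).
Check: 219² = 47961 ≡ 75 (mod 347). The two roots are 128 and 219.

128, 219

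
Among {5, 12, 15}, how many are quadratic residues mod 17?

(5/17) = -1 → non-residue.
(12/17) = -1 → non-residue.
(15/17) = +1 → QR.
Total quadratic residues among the 3: 1.

1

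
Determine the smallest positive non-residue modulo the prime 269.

(2/269) = −1, so 2 is the smallest positive non-residue mod 269.

2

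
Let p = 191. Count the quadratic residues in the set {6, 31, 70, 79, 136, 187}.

(6/191) = +1 → QR.
(31/191) = -1 → non-residue.
(70/191) = -1 → non-residue.
(79/191) = +1 → QR.
(136/191) = +1 → QR.
(187/191) = -1 → non-residue.
Total quadratic residues among the 6: 3.

3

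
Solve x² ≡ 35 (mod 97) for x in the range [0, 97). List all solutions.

97 ≡ 1 (mod 4), so we find a root by search.
Trying successive values, 36² = 1296 ≡ 35 (mod 97). The other root is 97 − 36 = 61.

36, 61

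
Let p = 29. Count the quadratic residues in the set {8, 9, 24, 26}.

2

(8/29) = -1 → non-residue.
(9/29) = +1 → QR.
(24/29) = +1 → QR.
(26/29) = -1 → non-residue.
Total quadratic residues among the 4: 2.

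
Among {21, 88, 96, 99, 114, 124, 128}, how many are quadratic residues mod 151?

5

(21/151) = +1 → QR.
(88/151) = +1 → QR.
(96/151) = -1 → non-residue.
(99/151) = +1 → QR.
(114/151) = -1 → non-residue.
(124/151) = +1 → QR.
(128/151) = +1 → QR.
Total quadratic residues among the 7: 5.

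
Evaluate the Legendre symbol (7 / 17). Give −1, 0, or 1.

-1

Reciprocity: 7 ≡ 3 and 17 ≡ 1 (mod 4), so (7/17) = +(17/7).
Reduce top mod 7: now compute (3/7).
Reciprocity: 3 ≡ 3 and 7 ≡ 3 (mod 4), so (3/7) = −(7/3).
Reduce top mod 3: now compute (1/3).
Reached (1/3) = 1. Collecting the sign flips along the way, the symbol is -1.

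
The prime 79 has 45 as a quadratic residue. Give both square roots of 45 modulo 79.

19, 60

Since 79 ≡ 3 (mod 4), a square root of 45 is 45^((79+1)/4) = 45^20 mod 79.
Repeated squaring: 45^2≡50, 45^4≡51, 45^8≡73, 45^16≡36 (mod 79).
45^20 = 45^(16+4) ≡ 19 (mod 79).
Check: 19² = 361 ≡ 45 (mod 79). The two roots are 19 and 60.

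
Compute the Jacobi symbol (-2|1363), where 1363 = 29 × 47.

First reduce: -2 ≡ 1361 (mod 1363).
Reciprocity: 1361 ≡ 1 and 1363 ≡ 3 (mod 4), so (1361/1363) = +(1363/1361).
Reduce top mod 1361: now compute (2/1361).
Pull out 2: since 1361 ≡ 1 (mod 8), (2/1361) = +1.
Reached (1/1361) = 1. Collecting the sign flips along the way, the symbol is +1.

1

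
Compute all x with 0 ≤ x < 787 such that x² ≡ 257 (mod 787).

225, 562

Since 787 ≡ 3 (mod 4), a square root of 257 is 257^((787+1)/4) = 257^197 mod 787.
Repeated squaring: 257^2≡728, 257^4≡333, 257^8≡709, 257^16≡575, 257^32≡85, 257^64≡142, 257^128≡489 (mod 787).
257^197 = 257^(128+64+4+1) ≡ 225 (mod 787).
Check: 225² = 50625 ≡ 257 (mod 787). The two roots are 225 and 562.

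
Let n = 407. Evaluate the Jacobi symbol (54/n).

1

Pull out 2: since 407 ≡ 7 (mod 8), (2/407) = +1.
Reciprocity: 27 ≡ 3 and 407 ≡ 3 (mod 4), so (27/407) = −(407/27).
Reduce top mod 27: now compute (2/27).
Pull out 2: since 27 ≡ 3 (mod 8), (2/27) = -1.
Reached (1/27) = 1. Collecting the sign flips along the way, the symbol is +1.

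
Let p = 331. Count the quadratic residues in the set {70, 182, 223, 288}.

(70/331) = +1 → QR.
(182/331) = -1 → non-residue.
(223/331) = +1 → QR.
(288/331) = -1 → non-residue.
Total quadratic residues among the 4: 2.

2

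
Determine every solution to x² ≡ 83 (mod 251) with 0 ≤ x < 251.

Since 251 ≡ 3 (mod 4), a square root of 83 is 83^((251+1)/4) = 83^63 mod 251.
Repeated squaring: 83^2≡112, 83^4≡245, 83^8≡36, 83^16≡41, 83^32≡175 (mod 251).
83^63 = 83^(32+16+8+4+2+1) ≡ 121 (mod 251).
Check: 121² = 14641 ≡ 83 (mod 251). The two roots are 121 and 130.

121, 130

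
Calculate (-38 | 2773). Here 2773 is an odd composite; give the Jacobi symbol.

1

First reduce: -38 ≡ 2735 (mod 2773).
Reciprocity: 2735 ≡ 3 and 2773 ≡ 1 (mod 4), so (2735/2773) = +(2773/2735).
Reduce top mod 2735: now compute (38/2735).
Pull out 2: since 2735 ≡ 7 (mod 8), (2/2735) = +1.
Reciprocity: 19 ≡ 3 and 2735 ≡ 3 (mod 4), so (19/2735) = −(2735/19).
Reduce top mod 19: now compute (18/19).
Pull out 2: since 19 ≡ 3 (mod 8), (2/19) = -1.
Reciprocity: 9 ≡ 1 and 19 ≡ 3 (mod 4), so (9/19) = +(19/9).
Reduce top mod 9: now compute (1/9).
Reached (1/9) = 1. Collecting the sign flips along the way, the symbol is +1.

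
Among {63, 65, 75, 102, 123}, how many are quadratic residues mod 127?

(63/127) = -1 → non-residue.
(65/127) = -1 → non-residue.
(75/127) = -1 → non-residue.
(102/127) = -1 → non-residue.
(123/127) = -1 → non-residue.
Total quadratic residues among the 5: 0.

0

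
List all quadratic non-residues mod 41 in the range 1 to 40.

3, 6, 7, 11, 12, 13, 14, 15, 17, 19, 22, 24, 26, 27, 28, 29, 30, 34, 35, 38

Square k = 1,…,20 (k and 41−k give the same square):
1²=1, 2²=4, 3²=9, 4²=16, 5²=25, 6²=36, 7²≡8, 8²≡23, 9²≡40, 10²≡18, 11²≡39, 12²≡21, 13²≡5, 14²≡32, 15²≡20, 16²≡10, 17²≡2, 18²≡37, 19²≡33, 20²≡31 (mod 41).
The residues are {1, 2, 4, 5, 8, 9, 10, 16, 18, 20, 21, 23, 25, 31, 32, 33, 36, 37, 39, 40}; the non-residues are the remaining 20 nonzero classes.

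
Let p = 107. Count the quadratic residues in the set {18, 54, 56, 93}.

1

(18/107) = -1 → non-residue.
(54/107) = -1 → non-residue.
(56/107) = +1 → QR.
(93/107) = -1 → non-residue.
Total quadratic residues among the 4: 1.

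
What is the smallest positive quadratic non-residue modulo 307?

(2/307) = −1, so 2 is the smallest positive non-residue mod 307.

2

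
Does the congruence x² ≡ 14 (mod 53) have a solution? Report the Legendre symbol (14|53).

Euler's criterion: (14/53) ≡ 14^26 (mod 53).
14^2 ≡ 37 (mod 53)
14^4 ≡ 44 (mod 53)
14^8 ≡ 28 (mod 53)
14^16 ≡ 42 (mod 53)
14^26 = 14^(16+8+2) ≡ 52 (mod 53).
Result is 52 ≡ −1, so (14/53) = −1.

-1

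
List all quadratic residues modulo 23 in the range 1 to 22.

Square k = 1,…,11 (k and 23−k give the same square):
1²=1, 2²=4, 3²=9, 4²=16, 5²≡2, 6²≡13, 7²≡3, 8²≡18, 9²≡12, 10²≡8, 11²≡6 (mod 23).
So the quadratic residues mod 23 are {1, 2, 3, 4, 6, 8, 9, 12, 13, 16, 18}.

1 2 3 4 6 8 9 12 13 16 18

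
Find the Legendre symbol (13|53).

Reciprocity: 13 ≡ 1 and 53 ≡ 1 (mod 4), so (13/53) = +(53/13).
Reduce top mod 13: now compute (1/13).
Reached (1/13) = 1. Collecting the sign flips along the way, the symbol is +1.

1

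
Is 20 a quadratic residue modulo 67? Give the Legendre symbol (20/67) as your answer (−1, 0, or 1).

-1

Pull out 2^2: since 67 ≡ 3 (mod 8), (2/67) = -1, so (2/67)^2 = +1.
Reciprocity: 5 ≡ 1 and 67 ≡ 3 (mod 4), so (5/67) = +(67/5).
Reduce top mod 5: now compute (2/5).
Pull out 2: since 5 ≡ 5 (mod 8), (2/5) = -1.
Reached (1/5) = 1. Collecting the sign flips along the way, the symbol is -1.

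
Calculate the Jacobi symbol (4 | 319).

Pull out 2^2: since 319 ≡ 7 (mod 8), (2/319) = +1, so (2/319)^2 = +1.
Reached (1/319) = 1. Collecting the sign flips along the way, the symbol is +1.

1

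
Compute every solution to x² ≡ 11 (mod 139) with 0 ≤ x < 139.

17, 122

Since 139 ≡ 3 (mod 4), a square root of 11 is 11^((139+1)/4) = 11^35 mod 139.
Repeated squaring: 11^2≡121, 11^4≡46, 11^8≡31, 11^16≡127, 11^32≡5 (mod 139).
11^35 = 11^(32+2+1) ≡ 122 (mod 139).
Check: 122² = 14884 ≡ 11 (mod 139). The two roots are 17 and 122.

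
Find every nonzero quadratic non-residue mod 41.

3,6,7,11,12,13,14,15,17,19,22,24,26,27,28,29,30,34,35,38

Square k = 1,…,20 (k and 41−k give the same square):
1²=1, 2²=4, 3²=9, 4²=16, 5²=25, 6²=36, 7²≡8, 8²≡23, 9²≡40, 10²≡18, 11²≡39, 12²≡21, 13²≡5, 14²≡32, 15²≡20, 16²≡10, 17²≡2, 18²≡37, 19²≡33, 20²≡31 (mod 41).
The residues are {1, 2, 4, 5, 8, 9, 10, 16, 18, 20, 21, 23, 25, 31, 32, 33, 36, 37, 39, 40}; the non-residues are the remaining 20 nonzero classes.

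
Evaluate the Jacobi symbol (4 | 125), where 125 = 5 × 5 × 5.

1

Pull out 2^2: since 125 ≡ 5 (mod 8), (2/125) = -1, so (2/125)^2 = +1.
Reached (1/125) = 1. Collecting the sign flips along the way, the symbol is +1.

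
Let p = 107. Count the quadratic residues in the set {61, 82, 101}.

2

(61/107) = +1 → QR.
(82/107) = -1 → non-residue.
(101/107) = +1 → QR.
Total quadratic residues among the 3: 2.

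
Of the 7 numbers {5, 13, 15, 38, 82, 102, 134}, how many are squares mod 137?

(5/137) = -1 → non-residue.
(13/137) = -1 → non-residue.
(15/137) = +1 → QR.
(38/137) = +1 → QR.
(82/137) = -1 → non-residue.
(102/137) = -1 → non-residue.
(134/137) = -1 → non-residue.
Total quadratic residues among the 7: 2.

2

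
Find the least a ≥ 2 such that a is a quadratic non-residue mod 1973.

(2/1973) = −1, so 2 is the smallest positive non-residue mod 1973.

2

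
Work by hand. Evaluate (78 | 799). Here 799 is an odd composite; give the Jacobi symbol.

Pull out 2: since 799 ≡ 7 (mod 8), (2/799) = +1.
Reciprocity: 39 ≡ 3 and 799 ≡ 3 (mod 4), so (39/799) = −(799/39).
Reduce top mod 39: now compute (19/39).
Reciprocity: 19 ≡ 3 and 39 ≡ 3 (mod 4), so (19/39) = −(39/19).
Reduce top mod 19: now compute (1/19).
Reached (1/19) = 1. Collecting the sign flips along the way, the symbol is +1.

1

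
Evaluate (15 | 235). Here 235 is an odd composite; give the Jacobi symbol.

Reciprocity: 15 ≡ 3 and 235 ≡ 3 (mod 4), so (15/235) = −(235/15).
Reduce top mod 15: now compute (10/15).
Pull out 2: since 15 ≡ 7 (mod 8), (2/15) = +1.
Reciprocity: 5 ≡ 1 and 15 ≡ 3 (mod 4), so (5/15) = +(15/5).
Reduce top mod 5: now compute (0/5).
Top reduces to 0: gcd > 1, so the symbol is 0.

0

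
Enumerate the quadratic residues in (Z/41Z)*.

1,2,4,5,8,9,10,16,18,20,21,23,25,31,32,33,36,37,39,40

Square k = 1,…,20 (k and 41−k give the same square):
1²=1, 2²=4, 3²=9, 4²=16, 5²=25, 6²=36, 7²≡8, 8²≡23, 9²≡40, 10²≡18, 11²≡39, 12²≡21, 13²≡5, 14²≡32, 15²≡20, 16²≡10, 17²≡2, 18²≡37, 19²≡33, 20²≡31 (mod 41).
So the quadratic residues mod 41 are {1, 2, 4, 5, 8, 9, 10, 16, 18, 20, 21, 23, 25, 31, 32, 33, 36, 37, 39, 40}.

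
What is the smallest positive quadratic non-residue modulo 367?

(2/367) = +1, so 2 is a residue.
(3/367) = −1, so 3 is the smallest positive non-residue mod 367.

3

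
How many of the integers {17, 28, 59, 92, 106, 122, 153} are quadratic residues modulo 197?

3

(17/197) = -1 → non-residue.
(28/197) = +1 → QR.
(59/197) = +1 → QR.
(92/197) = +1 → QR.
(106/197) = -1 → non-residue.
(122/197) = -1 → non-residue.
(153/197) = -1 → non-residue.
Total quadratic residues among the 7: 3.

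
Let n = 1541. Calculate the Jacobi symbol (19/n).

Reciprocity: 19 ≡ 3 and 1541 ≡ 1 (mod 4), so (19/1541) = +(1541/19).
Reduce top mod 19: now compute (2/19).
Pull out 2: since 19 ≡ 3 (mod 8), (2/19) = -1.
Reached (1/19) = 1. Collecting the sign flips along the way, the symbol is -1.

-1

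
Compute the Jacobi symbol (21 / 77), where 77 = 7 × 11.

0

Reciprocity: 21 ≡ 1 and 77 ≡ 1 (mod 4), so (21/77) = +(77/21).
Reduce top mod 21: now compute (14/21).
Pull out 2: since 21 ≡ 5 (mod 8), (2/21) = -1.
Reciprocity: 7 ≡ 3 and 21 ≡ 1 (mod 4), so (7/21) = +(21/7).
Reduce top mod 7: now compute (0/7).
Top reduces to 0: gcd > 1, so the symbol is 0.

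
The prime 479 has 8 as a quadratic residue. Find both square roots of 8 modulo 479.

Since 479 ≡ 3 (mod 4), a square root of 8 is 8^((479+1)/4) = 8^120 mod 479.
Repeated squaring: 8^2≡64, 8^4≡264, 8^8≡241, 8^16≡122, 8^32≡35, 8^64≡267 (mod 479).
8^120 = 8^(64+32+16+8) ≡ 105 (mod 479).
Check: 105² = 11025 ≡ 8 (mod 479). The two roots are 105 and 374.

105, 374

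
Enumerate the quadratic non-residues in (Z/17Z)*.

3 5 6 7 10 11 12 14

Square k = 1,…,8 (k and 17−k give the same square):
1²=1, 2²=4, 3²=9, 4²=16, 5²≡8, 6²≡2, 7²≡15, 8²≡13 (mod 17).
The residues are {1, 2, 4, 8, 9, 13, 15, 16}; the non-residues are the remaining 8 nonzero classes.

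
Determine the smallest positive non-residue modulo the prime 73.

(2/73) = +1, so 2 is a residue.
(3/73) = +1, so 3 is a residue.
(4/73) = +1, so 4 is a residue.
(5/73) = −1, so 5 is the smallest positive non-residue mod 73.

5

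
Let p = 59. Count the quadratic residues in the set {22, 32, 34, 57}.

2

(22/59) = +1 → QR.
(32/59) = -1 → non-residue.
(34/59) = -1 → non-residue.
(57/59) = +1 → QR.
Total quadratic residues among the 4: 2.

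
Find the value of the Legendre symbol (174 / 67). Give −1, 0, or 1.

1

First reduce: 174 ≡ 40 (mod 67).
Pull out 2^3: since 67 ≡ 3 (mod 8), (2/67) = -1, so (2/67)^3 = -1.
Reciprocity: 5 ≡ 1 and 67 ≡ 3 (mod 4), so (5/67) = +(67/5).
Reduce top mod 5: now compute (2/5).
Pull out 2: since 5 ≡ 5 (mod 8), (2/5) = -1.
Reached (1/5) = 1. Collecting the sign flips along the way, the symbol is +1.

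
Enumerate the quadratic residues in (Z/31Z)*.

1 2 4 5 7 8 9 10 14 16 18 19 20 25 28

Square k = 1,…,15 (k and 31−k give the same square):
1²=1, 2²=4, 3²=9, 4²=16, 5²=25, 6²≡5, 7²≡18, 8²≡2, 9²≡19, 10²≡7, 11²≡28, 12²≡20, 13²≡14, 14²≡10, 15²≡8 (mod 31).
So the quadratic residues mod 31 are {1, 2, 4, 5, 7, 8, 9, 10, 14, 16, 18, 19, 20, 25, 28}.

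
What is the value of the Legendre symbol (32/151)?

1

Euler's criterion: (32/151) ≡ 32^75 (mod 151).
32^2 ≡ 118 (mod 151)
32^4 ≡ 32 (mod 151)
32^8 ≡ 118 (mod 151)
32^16 ≡ 32 (mod 151)
32^32 ≡ 118 (mod 151)
32^64 ≡ 32 (mod 151)
32^75 = 32^(64+8+2+1) ≡ 1 (mod 151).
Result is 1, so (32/151) = 1.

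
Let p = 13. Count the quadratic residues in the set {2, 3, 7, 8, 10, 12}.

(2/13) = -1 → non-residue.
(3/13) = +1 → QR.
(7/13) = -1 → non-residue.
(8/13) = -1 → non-residue.
(10/13) = +1 → QR.
(12/13) = +1 → QR.
Total quadratic residues among the 6: 3.

3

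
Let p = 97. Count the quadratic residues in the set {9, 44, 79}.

(9/97) = +1 → QR.
(44/97) = +1 → QR.
(79/97) = +1 → QR.
Total quadratic residues among the 3: 3.

3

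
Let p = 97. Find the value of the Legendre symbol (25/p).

Reciprocity: 25 ≡ 1 and 97 ≡ 1 (mod 4), so (25/97) = +(97/25).
Reduce top mod 25: now compute (22/25).
Pull out 2: since 25 ≡ 1 (mod 8), (2/25) = +1.
Reciprocity: 11 ≡ 3 and 25 ≡ 1 (mod 4), so (11/25) = +(25/11).
Reduce top mod 11: now compute (3/11).
Reciprocity: 3 ≡ 3 and 11 ≡ 3 (mod 4), so (3/11) = −(11/3).
Reduce top mod 3: now compute (2/3).
Pull out 2: since 3 ≡ 3 (mod 8), (2/3) = -1.
Reached (1/3) = 1. Collecting the sign flips along the way, the symbol is +1.

1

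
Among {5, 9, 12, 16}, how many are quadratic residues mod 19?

(5/19) = +1 → QR.
(9/19) = +1 → QR.
(12/19) = -1 → non-residue.
(16/19) = +1 → QR.
Total quadratic residues among the 4: 3.

3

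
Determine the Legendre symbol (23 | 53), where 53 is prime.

Reciprocity: 23 ≡ 3 and 53 ≡ 1 (mod 4), so (23/53) = +(53/23).
Reduce top mod 23: now compute (7/23).
Reciprocity: 7 ≡ 3 and 23 ≡ 3 (mod 4), so (7/23) = −(23/7).
Reduce top mod 7: now compute (2/7).
Pull out 2: since 7 ≡ 7 (mod 8), (2/7) = +1.
Reached (1/7) = 1. Collecting the sign flips along the way, the symbol is -1.

-1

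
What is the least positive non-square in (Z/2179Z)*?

2

(2/2179) = −1, so 2 is the smallest positive non-residue mod 2179.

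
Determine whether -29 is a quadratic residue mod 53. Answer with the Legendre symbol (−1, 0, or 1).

Euler's criterion: (-29/53) ≡ 24^26 (mod 53).
24^2 ≡ 46 (mod 53)
24^4 ≡ 49 (mod 53)
24^8 ≡ 16 (mod 53)
24^16 ≡ 44 (mod 53)
24^26 = 24^(16+8+2) ≡ 1 (mod 53).
Result is 1, so (-29/53) = 1.

1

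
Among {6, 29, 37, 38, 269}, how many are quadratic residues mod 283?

4

(6/283) = +1 → QR.
(29/283) = +1 → QR.
(37/283) = -1 → non-residue.
(38/283) = +1 → QR.
(269/283) = +1 → QR.
Total quadratic residues among the 5: 4.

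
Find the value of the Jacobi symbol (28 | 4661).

-1

Pull out 2^2: since 4661 ≡ 5 (mod 8), (2/4661) = -1, so (2/4661)^2 = +1.
Reciprocity: 7 ≡ 3 and 4661 ≡ 1 (mod 4), so (7/4661) = +(4661/7).
Reduce top mod 7: now compute (6/7).
Pull out 2: since 7 ≡ 7 (mod 8), (2/7) = +1.
Reciprocity: 3 ≡ 3 and 7 ≡ 3 (mod 4), so (3/7) = −(7/3).
Reduce top mod 3: now compute (1/3).
Reached (1/3) = 1. Collecting the sign flips along the way, the symbol is -1.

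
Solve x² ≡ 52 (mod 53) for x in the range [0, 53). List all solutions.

23, 30

53 ≡ 1 (mod 4), so we find a root by search.
Trying successive values, 23² = 529 ≡ 52 (mod 53). The other root is 53 − 23 = 30.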